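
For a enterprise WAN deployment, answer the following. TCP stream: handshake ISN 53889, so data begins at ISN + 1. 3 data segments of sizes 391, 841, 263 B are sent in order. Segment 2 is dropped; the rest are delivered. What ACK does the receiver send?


SYN uses sequence number 53889; first data byte = ISN + 1 = 53890.
Segment 1: SEQ = 53890, len = 391 B, covers [53890, 54280]
Segment 2: SEQ = 54281, len = 841 B, covers [54281, 55121] [LOST]
Segment 3: SEQ = 55122, len = 263 B, covers [55122, 55384]
In-order data received: bytes [53890, 54280] (segments 1..1).
Segment 2 missing -> gap begins at byte 54281; later segments buffered out of order.
Cumulative ACK = next expected in-order byte = 53890 + 391 = 54281

54281


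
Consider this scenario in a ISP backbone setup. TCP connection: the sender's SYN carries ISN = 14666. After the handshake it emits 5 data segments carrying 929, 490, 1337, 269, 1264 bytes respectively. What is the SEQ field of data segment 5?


The SYN occupies sequence number ISN = 14666, so the first data byte is ISN + 1 = 14667.
SEQ of data segment i = (ISN + 1) + sum of payload sizes of segments 1..i-1.
Segment 1: SEQ = 14667, payload = 929 bytes
Segment 2: SEQ = 15596, payload = 490 bytes
Segment 3: SEQ = 16086, payload = 1337 bytes
Segment 4: SEQ = 17423, payload = 269 bytes
Segment 5: SEQ = 17692, payload = 1264 bytes
SEQ of segment 5 = 14667 + 929 + 490 + 1337 + 269 = 17692

17692


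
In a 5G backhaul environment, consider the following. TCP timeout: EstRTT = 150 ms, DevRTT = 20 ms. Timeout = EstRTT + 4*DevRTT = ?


Given: EstRTT = 150 ms, DevRTT = 20 ms
Timeout = EstRTT + 4 * DevRTT
4 * DevRTT = 4 * 20 = 80
Timeout = 150 + 80 = 230 ms

230


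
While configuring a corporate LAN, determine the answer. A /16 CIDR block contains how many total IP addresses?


Given: CIDR prefix /16
Host bits = 32 - 16 = 16
Total addresses = 2^16 = 65536

65536


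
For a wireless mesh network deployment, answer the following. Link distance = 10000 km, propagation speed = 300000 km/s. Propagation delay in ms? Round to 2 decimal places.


Given: distance = 10000 km, speed = 300000 km/s
Delay = distance / speed = 10000 / 300000 seconds
Delay in ms = 10000 * 1000 / 300000
Delay = 33.3333 ms
Rounded to 2 dp = 33.33 ms

33.33


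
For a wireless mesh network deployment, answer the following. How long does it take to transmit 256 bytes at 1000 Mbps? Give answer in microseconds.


Given: packet = 256 bytes, bandwidth = 1000 Mbps
Packet in bits = 256 * 8 = 2048 bits
Bandwidth = 1000 * 10^6 = 1000000000 bps
Time = 2048 / 1000000000 seconds
Time in us = 2048 * 10^6 / 1000000000 = 2.048

2.048


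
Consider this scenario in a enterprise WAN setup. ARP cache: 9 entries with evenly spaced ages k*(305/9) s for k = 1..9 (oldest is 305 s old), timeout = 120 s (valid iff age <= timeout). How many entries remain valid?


Ages are k * 305/9 s for k = 1..9 (spacing = 33.8889 s).
Entry k is valid iff k * 305/9 <= 120 iff k <= 9 * 120 / 305 = 3.5410
n_valid = floor(3.5410) = 3
(n_stale = 9 - 3 = 6)

3


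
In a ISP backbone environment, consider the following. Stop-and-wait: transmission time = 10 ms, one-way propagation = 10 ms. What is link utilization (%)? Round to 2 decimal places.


Given: Ttrans = 10 ms, Tprop = 10 ms
RTT = 2 * Tprop = 2 * 10 = 20 ms
U = Ttrans / (Ttrans + RTT)
U = 10 / (10 + 20)
U = 10 / 30 = 0.333333
U% = 33.33%

33.33


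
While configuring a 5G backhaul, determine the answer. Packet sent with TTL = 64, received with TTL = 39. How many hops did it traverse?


Given: initial TTL = 64, received TTL = 39
Hops = initial TTL - received TTL
Hops = 64 - 39 = 25

25


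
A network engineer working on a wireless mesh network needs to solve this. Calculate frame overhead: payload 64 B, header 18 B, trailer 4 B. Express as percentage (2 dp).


Given: payload = 64 B, header = 18 B, trailer = 4 B
Overhead bytes = header + trailer = 18 + 4 = 22
Total frame = payload + overhead = 64 + 22 = 86
Overhead % = 22 / 86 * 100 = 25.5814% -> 25.58% (2 dp)

25.58


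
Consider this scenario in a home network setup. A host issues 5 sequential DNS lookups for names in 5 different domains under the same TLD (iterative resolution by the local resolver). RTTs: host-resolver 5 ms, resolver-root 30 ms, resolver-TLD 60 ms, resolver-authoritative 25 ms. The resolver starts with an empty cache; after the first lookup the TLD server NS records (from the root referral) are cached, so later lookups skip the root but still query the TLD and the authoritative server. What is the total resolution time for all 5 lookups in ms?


Lookup 1 (cold cache): local + root + TLD + auth = 5 + 30 + 60 + 25 = 120 ms
Lookups 2..5 (TLD NS cached -> skip root; new domain -> still ask TLD and auth): local + TLD + auth = 5 + 60 + 25 = 90 ms each
Remaining 4 lookups: 4 * 90 = 360 ms
Total = 120 + 360 = 480 ms

480


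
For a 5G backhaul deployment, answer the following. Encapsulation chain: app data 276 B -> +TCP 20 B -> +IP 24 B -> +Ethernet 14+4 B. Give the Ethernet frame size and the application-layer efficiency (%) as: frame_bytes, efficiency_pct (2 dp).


TCP segment = 276 + 20 = 296 B
IP packet = 296 + 24 = 320 B
Ethernet frame = 320 + 14 + 4 = 338 B
Efficiency = app / frame = 276 / 338 = 0.816568 = 81.6568% -> 81.66% (2 dp)

338, 81.66


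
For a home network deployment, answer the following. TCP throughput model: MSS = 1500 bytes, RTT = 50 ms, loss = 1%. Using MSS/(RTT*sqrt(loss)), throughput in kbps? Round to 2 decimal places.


Given: MSS = 1500 bytes, RTT = 50 ms, loss = 1%
RTT in seconds = 50 / 1000 = 0.05
Loss rate = 1% = 0.01
sqrt(loss) = sqrt(0.01) = 0.1
Throughput (bytes/s) = 1500 / (0.05 * 0.1) = 300000.0000
Throughput (kbps) = 300000.0000 * 8 / 1000 = 2400.000000 -> 2400.00 kbps (2 dp)

2400.00


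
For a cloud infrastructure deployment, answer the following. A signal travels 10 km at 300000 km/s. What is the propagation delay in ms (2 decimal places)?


Given: distance = 10 km, speed = 300000 km/s
Delay = distance / speed = 10 / 300000 seconds
Delay in ms = 10 * 1000 / 300000
Delay = 0.0333 ms
Rounded to 2 dp = 0.03 ms

0.03


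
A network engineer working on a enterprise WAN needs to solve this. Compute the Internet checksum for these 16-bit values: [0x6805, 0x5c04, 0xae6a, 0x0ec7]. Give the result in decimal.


Given words: [0x6805, 0x5c04, 0xae6a, 0x0ec7]
Step 1: Sum all words
Raw sum = 26629 + 23556 + 44650 + 3783 = 98618
Step 2: Fold carry: (33082 + 1) = 33083
One's complement = ~33083 & 0xFFFF = 32452

32452


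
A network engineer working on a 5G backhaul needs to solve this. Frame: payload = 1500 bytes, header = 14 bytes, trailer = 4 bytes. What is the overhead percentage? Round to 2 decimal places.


Given: payload = 1500 B, header = 14 B, trailer = 4 B
Overhead bytes = header + trailer = 14 + 4 = 18
Total frame = payload + overhead = 1500 + 18 = 1518
Overhead % = 18 / 1518 * 100 = 1.1858% -> 1.19% (2 dp)

1.19


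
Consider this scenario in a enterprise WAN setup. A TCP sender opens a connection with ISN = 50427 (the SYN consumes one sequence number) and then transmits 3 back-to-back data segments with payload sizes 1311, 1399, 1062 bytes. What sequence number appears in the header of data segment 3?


The SYN occupies sequence number ISN = 50427, so the first data byte is ISN + 1 = 50428.
SEQ of data segment i = (ISN + 1) + sum of payload sizes of segments 1..i-1.
Segment 1: SEQ = 50428, payload = 1311 bytes
Segment 2: SEQ = 51739, payload = 1399 bytes
Segment 3: SEQ = 53138, payload = 1062 bytes
SEQ of segment 3 = 50428 + 1311 + 1399 = 53138

53138


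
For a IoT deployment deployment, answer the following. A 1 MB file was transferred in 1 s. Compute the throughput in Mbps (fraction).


Given: file = 1 MB, time = 1 s
File in Mb = 1 * 8 = 8 Mb
Throughput = 8 / 1 Mbps
Throughput = 8 Mbps

8


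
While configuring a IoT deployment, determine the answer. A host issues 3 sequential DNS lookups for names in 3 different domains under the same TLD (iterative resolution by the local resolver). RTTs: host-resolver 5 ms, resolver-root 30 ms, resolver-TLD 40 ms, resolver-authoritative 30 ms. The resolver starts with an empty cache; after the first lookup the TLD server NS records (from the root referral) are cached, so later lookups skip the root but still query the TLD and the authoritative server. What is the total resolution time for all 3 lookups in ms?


Lookup 1 (cold cache): local + root + TLD + auth = 5 + 30 + 40 + 30 = 105 ms
Lookups 2..3 (TLD NS cached -> skip root; new domain -> still ask TLD and auth): local + TLD + auth = 5 + 40 + 30 = 75 ms each
Remaining 2 lookups: 2 * 75 = 150 ms
Total = 105 + 150 = 255 ms

255


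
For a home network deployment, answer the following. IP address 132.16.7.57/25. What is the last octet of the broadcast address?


Given: IP = 132.16.7.57, prefix = /25
Host bits = 32 - 25 = 7
Network last octet = 57 AND mask = 0
Host part size = 2^7 - 1 = 127
Broadcast last octet = 0 OR 127 = 127

127


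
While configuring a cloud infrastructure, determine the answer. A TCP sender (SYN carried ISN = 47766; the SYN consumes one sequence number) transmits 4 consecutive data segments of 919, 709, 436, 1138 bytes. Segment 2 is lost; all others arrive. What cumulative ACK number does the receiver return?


SYN uses sequence number 47766; first data byte = ISN + 1 = 47767.
Segment 1: SEQ = 47767, len = 919 B, covers [47767, 48685]
Segment 2: SEQ = 48686, len = 709 B, covers [48686, 49394] [LOST]
Segment 3: SEQ = 49395, len = 436 B, covers [49395, 49830]
Segment 4: SEQ = 49831, len = 1138 B, covers [49831, 50968]
In-order data received: bytes [47767, 48685] (segments 1..1).
Segment 2 missing -> gap begins at byte 48686; later segments buffered out of order.
Cumulative ACK = next expected in-order byte = 47767 + 919 = 48686

48686


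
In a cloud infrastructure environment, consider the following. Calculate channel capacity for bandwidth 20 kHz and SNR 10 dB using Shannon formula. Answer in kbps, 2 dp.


Given: B = 20 kHz, SNR = 10 dB
SNR linear = 10^(10/10) = 10
1 + SNR = 11
log2(11) = 3.4594316186
C = 20 * 1000 * 3.4594316186 = 69188.6324 bps
C = 69.188632 kbps -> 69.19 kbps (2 dp)

69.19


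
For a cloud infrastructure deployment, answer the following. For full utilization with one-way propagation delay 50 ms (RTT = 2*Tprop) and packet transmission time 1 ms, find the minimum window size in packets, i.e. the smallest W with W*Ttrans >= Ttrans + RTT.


Given: Ttrans = 1 ms, RTT = 100 ms (= 2 * Tprop, Tprop = 50 ms)
Time until first ACK returns = Ttrans + RTT = 1 + 100 = 101 ms
Need W * Ttrans >= Ttrans + RTT  ->  W >= (Ttrans + RTT) / Ttrans
(Ttrans + RTT) / Ttrans = 101 / 1 = 101
W_min = ceil(101) = 101

101


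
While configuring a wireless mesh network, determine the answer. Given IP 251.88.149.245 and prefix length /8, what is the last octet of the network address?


Given: IP = 251.88.149.245, prefix = /8
Subnet mask = 255.0.0.0
Last octet of IP: 245
Last octet of mask: 0
Network last octet = 245 AND 0 = 0

0


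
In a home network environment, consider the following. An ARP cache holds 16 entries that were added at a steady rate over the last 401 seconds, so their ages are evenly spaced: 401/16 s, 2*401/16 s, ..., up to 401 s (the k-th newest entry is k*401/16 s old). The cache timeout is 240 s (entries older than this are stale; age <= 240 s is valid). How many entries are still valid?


Ages are k * 401/16 s for k = 1..16 (spacing = 25.0625 s).
Entry k is valid iff k * 401/16 <= 240 iff k <= 16 * 240 / 401 = 9.5761
n_valid = floor(9.5761) = 9
(n_stale = 16 - 9 = 7)

9


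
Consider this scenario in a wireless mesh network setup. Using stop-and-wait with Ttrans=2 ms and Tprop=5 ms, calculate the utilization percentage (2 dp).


Given: Ttrans = 2 ms, Tprop = 5 ms
RTT = 2 * Tprop = 2 * 5 = 10 ms
U = Ttrans / (Ttrans + RTT)
U = 2 / (2 + 10)
U = 2 / 12 = 0.166667
U% = 16.67%

16.67


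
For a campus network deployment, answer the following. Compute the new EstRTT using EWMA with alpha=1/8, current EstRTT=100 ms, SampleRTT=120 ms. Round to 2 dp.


Given: EstRTT = 100 ms, SampleRTT = 120 ms, alpha = 1/8
New EstRTT = (1 - alpha) * EstRTT + alpha * SampleRTT
(7/8) * 100 = 87.5
(1/8) * 120 = 15
New EstRTT = 87.5 + 15 = 102.5 ms -> 102.50 ms (2 dp)

102.50


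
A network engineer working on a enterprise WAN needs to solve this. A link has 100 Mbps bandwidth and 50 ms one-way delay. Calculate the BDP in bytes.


Given: bandwidth = 100 Mbps, delay = 50 ms
BDP in bits = 100 * 10^6 * 50 / 1000
BDP in bits = 5000000
BDP in bytes = 5000000 / 8 = 625000

625000


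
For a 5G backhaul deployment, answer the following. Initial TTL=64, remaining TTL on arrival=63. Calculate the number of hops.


Given: initial TTL = 64, received TTL = 63
Hops = initial TTL - received TTL
Hops = 64 - 63 = 1

1


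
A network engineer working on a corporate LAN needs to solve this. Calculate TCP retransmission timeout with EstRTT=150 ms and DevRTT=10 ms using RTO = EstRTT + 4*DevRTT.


Given: EstRTT = 150 ms, DevRTT = 10 ms
Timeout = EstRTT + 4 * DevRTT
4 * DevRTT = 4 * 10 = 40
Timeout = 150 + 40 = 190 ms

190


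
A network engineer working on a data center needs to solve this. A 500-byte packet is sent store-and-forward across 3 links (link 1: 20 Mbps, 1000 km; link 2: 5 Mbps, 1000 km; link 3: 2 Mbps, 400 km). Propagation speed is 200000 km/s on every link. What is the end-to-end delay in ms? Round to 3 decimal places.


Packet = 500 bytes = 4000 bits. Store-and-forward: sum (t_trans + t_prop) per link.
Link 1: t_trans = 4000/(20*10^6) s = 0.2000 ms; t_prop = 1000/200000 s = 5.0000 ms; subtotal = 5.2000 ms
Link 2: t_trans = 4000/(5*10^6) s = 0.8000 ms; t_prop = 1000/200000 s = 5.0000 ms; subtotal = 5.8000 ms
Link 3: t_trans = 4000/(2*10^6) s = 2.0000 ms; t_prop = 400/200000 s = 2.0000 ms; subtotal = 4.0000 ms
End-to-end = 5.2000 + 5.8000 + 4.0000 = 15.0000 ms -> 15.000 ms (3 dp)

15.000


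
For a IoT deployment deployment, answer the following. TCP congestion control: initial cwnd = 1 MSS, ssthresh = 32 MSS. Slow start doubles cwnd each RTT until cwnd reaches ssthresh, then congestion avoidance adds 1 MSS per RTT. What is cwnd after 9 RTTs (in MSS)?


RTT 0: cwnd = 1 MSS (initial)
RTT 1: cwnd = 2 MSS (slow start, doubled)
RTT 2: cwnd = 4 MSS (slow start, doubled)
RTT 3: cwnd = 8 MSS (slow start, doubled)
RTT 4: cwnd = 16 MSS (slow start, doubled)
RTT 5: cwnd = 32 MSS (slow start, doubled)
RTT 6: cwnd = 33 MSS (congestion avoidance, +1)
RTT 7: cwnd = 34 MSS (congestion avoidance, +1)
RTT 8: cwnd = 35 MSS (congestion avoidance, +1)
RTT 9: cwnd = 36 MSS (congestion avoidance, +1)

36


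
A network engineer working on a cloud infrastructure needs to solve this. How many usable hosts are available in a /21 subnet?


Given: subnet mask /21
Host bits = 32 - 21 = 11
Total addresses = 2^11 = 2048
Usable hosts = 2048 - 2 (network + broadcast) = 2046

2046


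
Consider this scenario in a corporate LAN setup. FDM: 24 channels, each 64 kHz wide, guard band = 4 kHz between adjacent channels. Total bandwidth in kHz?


Given: 24 channels, 64 kHz each, guard = 4 kHz
Channel bandwidth = 24 * 64 = 1536 kHz
Guard bands = 23 gaps * 4 kHz = 92 kHz
Total = 1536 + 92 = 1628 kHz

1628


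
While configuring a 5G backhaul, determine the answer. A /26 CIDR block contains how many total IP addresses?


Given: CIDR prefix /26
Host bits = 32 - 26 = 6
Total addresses = 2^6 = 64

64


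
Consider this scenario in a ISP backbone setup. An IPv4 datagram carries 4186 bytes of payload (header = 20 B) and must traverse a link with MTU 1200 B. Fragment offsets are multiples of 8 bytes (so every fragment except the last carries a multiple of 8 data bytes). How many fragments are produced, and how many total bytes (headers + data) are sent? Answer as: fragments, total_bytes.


Max data per non-final fragment = floor((MTU - header)/8)*8 = floor((1200 - 20)/8)*8 = floor(1180/8)*8 = 1176 B
Final fragment needs no 8-byte alignment: it can carry up to MTU - header = 1180 B
Non-final fragments needed = ceil((payload - 1180) / 1176) = ceil(3006/1176) = ceil(2.5561) = 3
Number of fragments = 3 + 1 = 4
Fragment sizes (data): 3 * 1176 B + 658 B (last, 658 <= 1180 OK)
Total bytes sent = payload + n_frags * header = 4186 + 4*20 = 4186 + 80 = 4266 B

4, 4266


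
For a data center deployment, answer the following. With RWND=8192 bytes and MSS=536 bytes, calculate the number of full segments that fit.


Given: RWND = 8192 bytes, MSS = 536 bytes
Full segments = floor(RWND / MSS)
Full segments = floor(8192 / 536)
Full segments = floor(15.2836) = 15

15


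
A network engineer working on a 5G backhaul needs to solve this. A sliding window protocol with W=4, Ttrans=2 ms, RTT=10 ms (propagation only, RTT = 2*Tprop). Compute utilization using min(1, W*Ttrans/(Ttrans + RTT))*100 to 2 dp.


Given: W = 4, Ttrans = 2 ms, RTT = 10 ms (= 2 * Tprop, Tprop = 5 ms)
Cycle time = Ttrans + RTT = 2 + 10 = 12 ms (first packet sent until its ACK returns)
W * Ttrans = 4 * 2 = 8 ms of sending per cycle
W * Ttrans / (Ttrans + RTT) = 8 / 12 = 0.666667
U = min(1, 0.666667) = 0.666667
U% = 66.67%

66.67


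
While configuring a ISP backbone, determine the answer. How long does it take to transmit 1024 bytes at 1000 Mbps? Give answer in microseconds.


Given: packet = 1024 bytes, bandwidth = 1000 Mbps
Packet in bits = 1024 * 8 = 8192 bits
Bandwidth = 1000 * 10^6 = 1000000000 bps
Time = 8192 / 1000000000 seconds
Time in us = 8192 * 10^6 / 1000000000 = 8.192

8.192


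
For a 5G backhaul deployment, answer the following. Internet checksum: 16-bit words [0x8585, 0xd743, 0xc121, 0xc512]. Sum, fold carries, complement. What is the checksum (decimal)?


Given words: [0x8585, 0xd743, 0xc121, 0xc512]
Step 1: Sum all words
Raw sum = 34181 + 55107 + 49441 + 50450 = 189179
Step 2: Fold carry: (58107 + 2) = 58109
One's complement = ~58109 & 0xFFFF = 7426

7426


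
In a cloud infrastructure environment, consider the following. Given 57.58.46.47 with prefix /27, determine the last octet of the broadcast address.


Given: IP = 57.58.46.47, prefix = /27
Host bits = 32 - 27 = 5
Network last octet = 47 AND mask = 32
Host part size = 2^5 - 1 = 31
Broadcast last octet = 32 OR 31 = 63

63


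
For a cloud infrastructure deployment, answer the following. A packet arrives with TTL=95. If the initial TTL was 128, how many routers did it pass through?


Given: initial TTL = 128, received TTL = 95
Hops = initial TTL - received TTL
Hops = 128 - 95 = 33

33


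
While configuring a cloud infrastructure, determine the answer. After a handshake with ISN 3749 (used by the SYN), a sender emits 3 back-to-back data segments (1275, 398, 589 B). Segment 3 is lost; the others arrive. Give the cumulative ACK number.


SYN uses sequence number 3749; first data byte = ISN + 1 = 3750.
Segment 1: SEQ = 3750, len = 1275 B, covers [3750, 5024]
Segment 2: SEQ = 5025, len = 398 B, covers [5025, 5422]
Segment 3: SEQ = 5423, len = 589 B, covers [5423, 6011] [LOST]
In-order data received: bytes [3750, 5422] (segments 1..2).
Segment 3 missing -> gap begins at byte 5423.
Cumulative ACK = next expected in-order byte = 3750 + 1275 + 398 = 5423

5423


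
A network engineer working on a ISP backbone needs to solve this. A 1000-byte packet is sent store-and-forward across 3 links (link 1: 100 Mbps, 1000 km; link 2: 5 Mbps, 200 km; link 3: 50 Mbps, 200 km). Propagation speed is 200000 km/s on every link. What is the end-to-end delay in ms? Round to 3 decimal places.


Packet = 1000 bytes = 8000 bits. Store-and-forward: sum (t_trans + t_prop) per link.
Link 1: t_trans = 8000/(100*10^6) s = 0.0800 ms; t_prop = 1000/200000 s = 5.0000 ms; subtotal = 5.0800 ms
Link 2: t_trans = 8000/(5*10^6) s = 1.6000 ms; t_prop = 200/200000 s = 1.0000 ms; subtotal = 2.6000 ms
Link 3: t_trans = 8000/(50*10^6) s = 0.1600 ms; t_prop = 200/200000 s = 1.0000 ms; subtotal = 1.1600 ms
End-to-end = 5.0800 + 2.6000 + 1.1600 = 8.8400 ms -> 8.840 ms (3 dp)

8.840


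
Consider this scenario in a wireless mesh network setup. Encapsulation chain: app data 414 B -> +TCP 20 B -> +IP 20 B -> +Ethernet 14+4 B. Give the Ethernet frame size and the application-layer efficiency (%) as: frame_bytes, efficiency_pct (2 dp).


TCP segment = 414 + 20 = 434 B
IP packet = 434 + 20 = 454 B
Ethernet frame = 454 + 14 + 4 = 472 B
Efficiency = app / frame = 414 / 472 = 0.877119 = 87.7119% -> 87.71% (2 dp)

472, 87.71


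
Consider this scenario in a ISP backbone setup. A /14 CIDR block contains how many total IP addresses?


Given: CIDR prefix /14
Host bits = 32 - 14 = 18
Total addresses = 2^18 = 262144

262144


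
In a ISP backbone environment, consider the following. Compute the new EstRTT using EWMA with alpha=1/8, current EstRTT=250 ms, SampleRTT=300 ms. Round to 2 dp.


Given: EstRTT = 250 ms, SampleRTT = 300 ms, alpha = 1/8
New EstRTT = (1 - alpha) * EstRTT + alpha * SampleRTT
(7/8) * 250 = 218.75
(1/8) * 300 = 37.5
New EstRTT = 218.75 + 37.5 = 256.25 ms -> 256.25 ms (2 dp)

256.25


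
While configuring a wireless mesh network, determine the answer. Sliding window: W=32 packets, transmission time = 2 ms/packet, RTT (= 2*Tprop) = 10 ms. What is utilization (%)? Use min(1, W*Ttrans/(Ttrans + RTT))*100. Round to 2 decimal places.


Given: W = 32, Ttrans = 2 ms, RTT = 10 ms (= 2 * Tprop, Tprop = 5 ms)
Cycle time = Ttrans + RTT = 2 + 10 = 12 ms (first packet sent until its ACK returns)
W * Ttrans = 32 * 2 = 64 ms of sending per cycle
W * Ttrans / (Ttrans + RTT) = 64 / 12 = 5.333333
U = min(1, 5.333333) = 1.000000
U% = 100.00%

100.00


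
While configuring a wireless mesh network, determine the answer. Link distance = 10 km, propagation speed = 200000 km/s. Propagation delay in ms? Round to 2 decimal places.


Given: distance = 10 km, speed = 200000 km/s
Delay = distance / speed = 10 / 200000 seconds
Delay in ms = 10 * 1000 / 200000
Delay = 0.0500 ms
Rounded to 2 dp = 0.05 ms

0.05


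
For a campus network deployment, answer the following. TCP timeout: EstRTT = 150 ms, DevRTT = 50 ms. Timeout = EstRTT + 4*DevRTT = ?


Given: EstRTT = 150 ms, DevRTT = 50 ms
Timeout = EstRTT + 4 * DevRTT
4 * DevRTT = 4 * 50 = 200
Timeout = 150 + 200 = 350 ms

350


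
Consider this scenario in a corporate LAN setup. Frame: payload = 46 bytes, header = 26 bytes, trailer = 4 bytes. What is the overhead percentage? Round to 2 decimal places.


Given: payload = 46 B, header = 26 B, trailer = 4 B
Overhead bytes = header + trailer = 26 + 4 = 30
Total frame = payload + overhead = 46 + 30 = 76
Overhead % = 30 / 76 * 100 = 39.4737% -> 39.47% (2 dp)

39.47


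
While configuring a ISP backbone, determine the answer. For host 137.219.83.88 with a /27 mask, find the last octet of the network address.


Given: IP = 137.219.83.88, prefix = /27
Subnet mask = 255.255.255.224
Last octet of IP: 88
Last octet of mask: 224
Network last octet = 88 AND 224 = 64

64


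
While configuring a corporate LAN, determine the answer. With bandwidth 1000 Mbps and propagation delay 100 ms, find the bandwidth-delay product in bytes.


Given: bandwidth = 1000 Mbps, delay = 100 ms
BDP in bits = 1000 * 10^6 * 100 / 1000
BDP in bits = 100000000
BDP in bytes = 100000000 / 8 = 12500000

12500000


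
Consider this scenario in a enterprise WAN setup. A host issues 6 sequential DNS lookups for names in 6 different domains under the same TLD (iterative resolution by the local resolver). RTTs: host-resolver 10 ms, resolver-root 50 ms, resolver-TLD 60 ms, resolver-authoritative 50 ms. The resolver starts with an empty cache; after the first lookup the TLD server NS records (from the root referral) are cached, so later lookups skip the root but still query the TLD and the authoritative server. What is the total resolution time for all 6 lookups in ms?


Lookup 1 (cold cache): local + root + TLD + auth = 10 + 50 + 60 + 50 = 170 ms
Lookups 2..6 (TLD NS cached -> skip root; new domain -> still ask TLD and auth): local + TLD + auth = 10 + 60 + 50 = 120 ms each
Remaining 5 lookups: 5 * 120 = 600 ms
Total = 170 + 600 = 770 ms

770


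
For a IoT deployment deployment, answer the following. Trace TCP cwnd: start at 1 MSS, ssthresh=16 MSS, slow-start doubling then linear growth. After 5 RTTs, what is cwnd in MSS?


RTT 0: cwnd = 1 MSS (initial)
RTT 1: cwnd = 2 MSS (slow start, doubled)
RTT 2: cwnd = 4 MSS (slow start, doubled)
RTT 3: cwnd = 8 MSS (slow start, doubled)
RTT 4: cwnd = 16 MSS (slow start, doubled)
RTT 5: cwnd = 17 MSS (congestion avoidance, +1)

17


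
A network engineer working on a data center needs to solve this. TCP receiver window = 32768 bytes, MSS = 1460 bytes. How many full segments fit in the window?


Given: RWND = 32768 bytes, MSS = 1460 bytes
Full segments = floor(RWND / MSS)
Full segments = floor(32768 / 1460)
Full segments = floor(22.4438) = 22

22


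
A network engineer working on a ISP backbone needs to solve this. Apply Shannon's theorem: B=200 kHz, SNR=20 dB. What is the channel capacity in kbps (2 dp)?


Given: B = 200 kHz, SNR = 20 dB
SNR linear = 10^(20/10) = 100
1 + SNR = 101
log2(101) = 6.6582114828
C = 200 * 1000 * 6.6582114828 = 1331642.2966 bps
C = 1331.642297 kbps -> 1331.64 kbps (2 dp)

1331.64


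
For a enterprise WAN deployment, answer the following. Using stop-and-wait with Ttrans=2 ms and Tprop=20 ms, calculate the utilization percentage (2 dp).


Given: Ttrans = 2 ms, Tprop = 20 ms
RTT = 2 * Tprop = 2 * 20 = 40 ms
U = Ttrans / (Ttrans + RTT)
U = 2 / (2 + 40)
U = 2 / 42 = 0.047619
U% = 4.76%

4.76


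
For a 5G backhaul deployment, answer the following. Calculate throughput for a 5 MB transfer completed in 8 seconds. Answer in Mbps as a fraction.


Given: file = 5 MB, time = 8 s
File in Mb = 5 * 8 = 40 Mb
Throughput = 40 / 8 Mbps
Throughput = 5 Mbps

5


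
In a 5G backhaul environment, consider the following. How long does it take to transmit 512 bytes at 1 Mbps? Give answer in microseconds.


Given: packet = 512 bytes, bandwidth = 1 Mbps
Packet in bits = 512 * 8 = 4096 bits
Bandwidth = 1 * 10^6 = 1000000 bps
Time = 4096 / 1000000 seconds
Time in us = 4096 * 10^6 / 1000000 = 4096

4096


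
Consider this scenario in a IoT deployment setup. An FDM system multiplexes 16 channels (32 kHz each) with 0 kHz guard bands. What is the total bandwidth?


Given: 16 channels, 32 kHz each, guard = 0 kHz
Channel bandwidth = 16 * 32 = 512 kHz
Guard bands = 15 gaps * 0 kHz = 0 kHz
Total = 512 + 0 = 512 kHz

512


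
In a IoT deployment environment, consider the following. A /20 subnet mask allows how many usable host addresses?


Given: subnet mask /20
Host bits = 32 - 20 = 12
Total addresses = 2^12 = 4096
Usable hosts = 4096 - 2 (network + broadcast) = 4094

4094


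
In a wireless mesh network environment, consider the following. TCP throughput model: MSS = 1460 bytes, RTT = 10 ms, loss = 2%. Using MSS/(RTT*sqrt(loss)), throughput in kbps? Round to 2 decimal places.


Given: MSS = 1460 bytes, RTT = 10 ms, loss = 2%
RTT in seconds = 10 / 1000 = 0.01
Loss rate = 2% = 0.02
sqrt(loss) = sqrt(0.02) = 0.141421356237
Throughput (bytes/s) = 1460 / (0.01 * 0.141421356237) = 1032375.9005
Throughput (kbps) = 1032375.9005 * 8 / 1000 = 8259.007204 -> 8259.01 kbps (2 dp)

8259.01


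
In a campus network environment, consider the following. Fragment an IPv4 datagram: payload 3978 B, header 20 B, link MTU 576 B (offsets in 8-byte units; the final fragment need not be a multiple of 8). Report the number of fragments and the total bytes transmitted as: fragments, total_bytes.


Max data per non-final fragment = floor((MTU - header)/8)*8 = floor((576 - 20)/8)*8 = floor(556/8)*8 = 552 B
Final fragment needs no 8-byte alignment: it can carry up to MTU - header = 556 B
Non-final fragments needed = ceil((payload - 556) / 552) = ceil(3422/552) = ceil(6.1993) = 7
Number of fragments = 7 + 1 = 8
Fragment sizes (data): 7 * 552 B + 114 B (last, 114 <= 556 OK)
Total bytes sent = payload + n_frags * header = 3978 + 8*20 = 3978 + 160 = 4138 B

8, 4138


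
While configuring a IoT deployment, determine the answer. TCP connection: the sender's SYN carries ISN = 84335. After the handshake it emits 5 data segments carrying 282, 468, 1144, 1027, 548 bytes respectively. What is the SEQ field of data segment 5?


The SYN occupies sequence number ISN = 84335, so the first data byte is ISN + 1 = 84336.
SEQ of data segment i = (ISN + 1) + sum of payload sizes of segments 1..i-1.
Segment 1: SEQ = 84336, payload = 282 bytes
Segment 2: SEQ = 84618, payload = 468 bytes
Segment 3: SEQ = 85086, payload = 1144 bytes
Segment 4: SEQ = 86230, payload = 1027 bytes
Segment 5: SEQ = 87257, payload = 548 bytes
SEQ of segment 5 = 84336 + 282 + 468 + 1144 + 1027 = 87257

87257


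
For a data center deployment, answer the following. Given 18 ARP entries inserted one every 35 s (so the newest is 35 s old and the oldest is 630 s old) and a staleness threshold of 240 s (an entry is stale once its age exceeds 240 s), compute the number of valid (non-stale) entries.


Ages are k * 630/18 s for k = 1..18 (spacing = 35.0000 s).
Entry k is valid iff k * 630/18 <= 240 iff k <= 18 * 240 / 630 = 6.8571
n_valid = floor(6.8571) = 6
(n_stale = 18 - 6 = 12)

6


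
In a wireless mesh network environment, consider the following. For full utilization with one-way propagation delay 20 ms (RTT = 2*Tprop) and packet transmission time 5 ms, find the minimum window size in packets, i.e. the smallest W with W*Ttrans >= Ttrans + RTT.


Given: Ttrans = 5 ms, RTT = 40 ms (= 2 * Tprop, Tprop = 20 ms)
Time until first ACK returns = Ttrans + RTT = 5 + 40 = 45 ms
Need W * Ttrans >= Ttrans + RTT  ->  W >= (Ttrans + RTT) / Ttrans
(Ttrans + RTT) / Ttrans = 45 / 5 = 9
W_min = ceil(9) = 9

9


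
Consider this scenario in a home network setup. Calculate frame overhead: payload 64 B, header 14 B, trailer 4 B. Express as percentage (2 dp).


Given: payload = 64 B, header = 14 B, trailer = 4 B
Overhead bytes = header + trailer = 14 + 4 = 18
Total frame = payload + overhead = 64 + 18 = 82
Overhead % = 18 / 82 * 100 = 21.9512% -> 21.95% (2 dp)

21.95


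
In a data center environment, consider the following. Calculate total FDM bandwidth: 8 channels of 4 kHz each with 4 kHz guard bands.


Given: 8 channels, 4 kHz each, guard = 4 kHz
Channel bandwidth = 8 * 4 = 32 kHz
Guard bands = 7 gaps * 4 kHz = 28 kHz
Total = 32 + 28 = 60 kHz

60


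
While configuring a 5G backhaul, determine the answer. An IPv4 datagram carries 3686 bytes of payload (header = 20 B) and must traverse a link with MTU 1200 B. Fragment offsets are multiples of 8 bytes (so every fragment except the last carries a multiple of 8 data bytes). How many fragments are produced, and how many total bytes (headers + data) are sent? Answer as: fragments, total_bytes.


Max data per non-final fragment = floor((MTU - header)/8)*8 = floor((1200 - 20)/8)*8 = floor(1180/8)*8 = 1176 B
Final fragment needs no 8-byte alignment: it can carry up to MTU - header = 1180 B
Non-final fragments needed = ceil((payload - 1180) / 1176) = ceil(2506/1176) = ceil(2.1310) = 3
Number of fragments = 3 + 1 = 4
Fragment sizes (data): 3 * 1176 B + 158 B (last, 158 <= 1180 OK)
Total bytes sent = payload + n_frags * header = 3686 + 4*20 = 3686 + 80 = 3766 B

4, 3766


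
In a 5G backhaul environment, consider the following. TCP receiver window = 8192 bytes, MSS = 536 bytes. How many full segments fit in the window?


Given: RWND = 8192 bytes, MSS = 536 bytes
Full segments = floor(RWND / MSS)
Full segments = floor(8192 / 536)
Full segments = floor(15.2836) = 15

15


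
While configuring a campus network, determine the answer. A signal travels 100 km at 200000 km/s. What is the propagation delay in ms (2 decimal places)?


Given: distance = 100 km, speed = 200000 km/s
Delay = distance / speed = 100 / 200000 seconds
Delay in ms = 100 * 1000 / 200000
Delay = 0.5000 ms
Rounded to 2 dp = 0.50 ms

0.50


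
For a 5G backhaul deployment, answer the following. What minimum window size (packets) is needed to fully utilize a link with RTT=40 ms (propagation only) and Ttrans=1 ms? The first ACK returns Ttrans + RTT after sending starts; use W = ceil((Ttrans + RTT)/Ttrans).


Given: Ttrans = 1 ms, RTT = 40 ms (= 2 * Tprop, Tprop = 20 ms)
Time until first ACK returns = Ttrans + RTT = 1 + 40 = 41 ms
Need W * Ttrans >= Ttrans + RTT  ->  W >= (Ttrans + RTT) / Ttrans
(Ttrans + RTT) / Ttrans = 41 / 1 = 41
W_min = ceil(41) = 41

41


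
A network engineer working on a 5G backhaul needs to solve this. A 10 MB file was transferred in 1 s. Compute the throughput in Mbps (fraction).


Given: file = 10 MB, time = 1 s
File in Mb = 10 * 8 = 80 Mb
Throughput = 80 / 1 Mbps
Throughput = 80 Mbps

80


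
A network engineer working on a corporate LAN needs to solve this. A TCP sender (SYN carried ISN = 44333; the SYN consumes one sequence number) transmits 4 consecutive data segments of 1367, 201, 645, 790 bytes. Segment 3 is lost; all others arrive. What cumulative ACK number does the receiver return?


SYN uses sequence number 44333; first data byte = ISN + 1 = 44334.
Segment 1: SEQ = 44334, len = 1367 B, covers [44334, 45700]
Segment 2: SEQ = 45701, len = 201 B, covers [45701, 45901]
Segment 3: SEQ = 45902, len = 645 B, covers [45902, 46546] [LOST]
Segment 4: SEQ = 46547, len = 790 B, covers [46547, 47336]
In-order data received: bytes [44334, 45901] (segments 1..2).
Segment 3 missing -> gap begins at byte 45902; later segments buffered out of order.
Cumulative ACK = next expected in-order byte = 44334 + 1367 + 201 = 45902

45902


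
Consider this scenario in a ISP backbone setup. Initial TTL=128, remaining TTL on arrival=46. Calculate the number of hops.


Given: initial TTL = 128, received TTL = 46
Hops = initial TTL - received TTL
Hops = 128 - 46 = 82

82


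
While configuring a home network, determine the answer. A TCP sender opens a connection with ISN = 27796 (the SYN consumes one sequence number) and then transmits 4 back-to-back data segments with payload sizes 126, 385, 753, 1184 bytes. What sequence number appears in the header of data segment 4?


The SYN occupies sequence number ISN = 27796, so the first data byte is ISN + 1 = 27797.
SEQ of data segment i = (ISN + 1) + sum of payload sizes of segments 1..i-1.
Segment 1: SEQ = 27797, payload = 126 bytes
Segment 2: SEQ = 27923, payload = 385 bytes
Segment 3: SEQ = 28308, payload = 753 bytes
Segment 4: SEQ = 29061, payload = 1184 bytes
SEQ of segment 4 = 27797 + 126 + 385 + 753 = 29061

29061


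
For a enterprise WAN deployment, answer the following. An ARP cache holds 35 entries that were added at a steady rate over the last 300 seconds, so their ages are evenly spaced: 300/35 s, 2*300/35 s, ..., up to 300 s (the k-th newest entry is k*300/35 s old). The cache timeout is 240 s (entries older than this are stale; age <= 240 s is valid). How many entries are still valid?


Ages are k * 300/35 s for k = 1..35 (spacing = 8.5714 s).
Entry k is valid iff k * 300/35 <= 240 iff k <= 35 * 240 / 300 = 28.0000
n_valid = floor(28.0000) = 28
(n_stale = 35 - 28 = 7)

28


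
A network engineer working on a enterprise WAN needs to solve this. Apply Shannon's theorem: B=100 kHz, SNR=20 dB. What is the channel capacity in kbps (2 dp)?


Given: B = 100 kHz, SNR = 20 dB
SNR linear = 10^(20/10) = 100
1 + SNR = 101
log2(101) = 6.6582114828
C = 100 * 1000 * 6.6582114828 = 665821.1483 bps
C = 665.821148 kbps -> 665.82 kbps (2 dp)

665.82


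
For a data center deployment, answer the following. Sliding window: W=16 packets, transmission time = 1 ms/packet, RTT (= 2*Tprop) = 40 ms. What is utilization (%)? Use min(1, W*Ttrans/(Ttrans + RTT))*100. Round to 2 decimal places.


Given: W = 16, Ttrans = 1 ms, RTT = 40 ms (= 2 * Tprop, Tprop = 20 ms)
Cycle time = Ttrans + RTT = 1 + 40 = 41 ms (first packet sent until its ACK returns)
W * Ttrans = 16 * 1 = 16 ms of sending per cycle
W * Ttrans / (Ttrans + RTT) = 16 / 41 = 0.390244
U = min(1, 0.390244) = 0.390244
U% = 39.02%

39.02


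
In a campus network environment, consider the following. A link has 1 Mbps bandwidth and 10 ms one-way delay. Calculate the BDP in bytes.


Given: bandwidth = 1 Mbps, delay = 10 ms
BDP in bits = 1 * 10^6 * 10 / 1000
BDP in bits = 10000
BDP in bytes = 10000 / 8 = 1250

1250


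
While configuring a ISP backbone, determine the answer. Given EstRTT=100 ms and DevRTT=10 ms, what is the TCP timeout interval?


Given: EstRTT = 100 ms, DevRTT = 10 ms
Timeout = EstRTT + 4 * DevRTT
4 * DevRTT = 4 * 10 = 40
Timeout = 100 + 40 = 140 ms

140


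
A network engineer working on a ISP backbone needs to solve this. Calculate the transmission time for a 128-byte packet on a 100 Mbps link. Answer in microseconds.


Given: packet = 128 bytes, bandwidth = 100 Mbps
Packet in bits = 128 * 8 = 1024 bits
Bandwidth = 100 * 10^6 = 100000000 bps
Time = 1024 / 100000000 seconds
Time in us = 1024 * 10^6 / 100000000 = 10.24

10.24


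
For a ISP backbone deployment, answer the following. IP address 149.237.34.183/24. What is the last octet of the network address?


Given: IP = 149.237.34.183, prefix = /24
Subnet mask = 255.255.255.0
Last octet of IP: 183
Last octet of mask: 0
Network last octet = 183 AND 0 = 0

0


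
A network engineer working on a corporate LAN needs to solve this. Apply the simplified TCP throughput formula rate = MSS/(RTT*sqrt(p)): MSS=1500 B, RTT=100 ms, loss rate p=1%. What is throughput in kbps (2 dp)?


Given: MSS = 1500 bytes, RTT = 100 ms, loss = 1%
RTT in seconds = 100 / 1000 = 0.1
Loss rate = 1% = 0.01
sqrt(loss) = sqrt(0.01) = 0.1
Throughput (bytes/s) = 1500 / (0.1 * 0.1) = 150000.0000
Throughput (kbps) = 150000.0000 * 8 / 1000 = 1200.000000 -> 1200.00 kbps (2 dp)

1200.00


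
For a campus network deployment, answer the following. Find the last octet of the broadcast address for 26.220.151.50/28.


Given: IP = 26.220.151.50, prefix = /28
Host bits = 32 - 28 = 4
Network last octet = 50 AND mask = 48
Host part size = 2^4 - 1 = 15
Broadcast last octet = 48 OR 15 = 63

63


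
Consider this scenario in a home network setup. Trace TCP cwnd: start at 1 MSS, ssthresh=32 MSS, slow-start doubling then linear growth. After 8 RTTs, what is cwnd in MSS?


RTT 0: cwnd = 1 MSS (initial)
RTT 1: cwnd = 2 MSS (slow start, doubled)
RTT 2: cwnd = 4 MSS (slow start, doubled)
RTT 3: cwnd = 8 MSS (slow start, doubled)
RTT 4: cwnd = 16 MSS (slow start, doubled)
RTT 5: cwnd = 32 MSS (slow start, doubled)
RTT 6: cwnd = 33 MSS (congestion avoidance, +1)
RTT 7: cwnd = 34 MSS (congestion avoidance, +1)
RTT 8: cwnd = 35 MSS (congestion avoidance, +1)

35


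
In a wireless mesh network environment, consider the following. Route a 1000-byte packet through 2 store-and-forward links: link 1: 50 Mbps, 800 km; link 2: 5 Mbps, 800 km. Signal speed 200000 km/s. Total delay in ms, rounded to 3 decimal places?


Packet = 1000 bytes = 8000 bits. Store-and-forward: sum (t_trans + t_prop) per link.
Link 1: t_trans = 8000/(50*10^6) s = 0.1600 ms; t_prop = 800/200000 s = 4.0000 ms; subtotal = 4.1600 ms
Link 2: t_trans = 8000/(5*10^6) s = 1.6000 ms; t_prop = 800/200000 s = 4.0000 ms; subtotal = 5.6000 ms
End-to-end = 4.1600 + 5.6000 = 9.7600 ms -> 9.760 ms (3 dp)

9.760


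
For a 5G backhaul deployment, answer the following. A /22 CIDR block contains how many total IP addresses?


Given: CIDR prefix /22
Host bits = 32 - 22 = 10
Total addresses = 2^10 = 1024

1024


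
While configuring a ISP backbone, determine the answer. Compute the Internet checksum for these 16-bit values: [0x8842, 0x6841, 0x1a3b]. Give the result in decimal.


Given words: [0x8842, 0x6841, 0x1a3b]
Step 1: Sum all words
Raw sum = 34882 + 26689 + 6715 = 68286
Step 2: Fold carry: (2750 + 1) = 2751
One's complement = ~2751 & 0xFFFF = 62784

62784


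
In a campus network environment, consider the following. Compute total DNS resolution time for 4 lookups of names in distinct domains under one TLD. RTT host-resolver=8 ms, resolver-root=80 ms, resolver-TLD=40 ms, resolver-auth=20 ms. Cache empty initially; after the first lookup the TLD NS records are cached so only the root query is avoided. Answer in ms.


Lookup 1 (cold cache): local + root + TLD + auth = 8 + 80 + 40 + 20 = 148 ms
Lookups 2..4 (TLD NS cached -> skip root; new domain -> still ask TLD and auth): local + TLD + auth = 8 + 40 + 20 = 68 ms each
Remaining 3 lookups: 3 * 68 = 204 ms
Total = 148 + 204 = 352 ms

352
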